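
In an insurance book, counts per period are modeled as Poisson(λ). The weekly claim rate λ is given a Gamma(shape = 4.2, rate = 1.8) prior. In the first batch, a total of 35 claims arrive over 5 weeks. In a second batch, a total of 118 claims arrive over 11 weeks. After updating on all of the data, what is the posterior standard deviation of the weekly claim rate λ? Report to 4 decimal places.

With a Gamma(shape α, rate β) prior, the Poisson likelihood is conjugate: the posterior is Gamma(α + ΣXᵢ, β + n).
After batch 1: Gamma(α+S, β+n) = Gamma(4.2+35, 1.8+5) = Gamma(39.2, 6.8).
After batch 2: Gamma(α+S, β+n) = Gamma(39.2+118, 6.8+11) = Gamma(157.2, 17.8).
SD = √α/β = √157.2/17.8 = 0.7044.

0.7044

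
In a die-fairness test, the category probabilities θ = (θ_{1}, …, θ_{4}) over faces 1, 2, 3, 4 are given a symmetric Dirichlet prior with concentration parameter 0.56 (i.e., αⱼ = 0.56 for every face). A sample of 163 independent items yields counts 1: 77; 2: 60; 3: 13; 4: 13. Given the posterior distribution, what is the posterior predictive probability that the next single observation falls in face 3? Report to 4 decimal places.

0.0821

The Dirichlet prior is conjugate to the Multinomial likelihood: each posterior αⱼ = prior αⱼ + observed count nⱼ.
Posterior concentration: (77.56, 60.56, 13.56, 13.56), total = 165.24.
P(next = 3 | data) = α_{3}/Σα = 0.0821.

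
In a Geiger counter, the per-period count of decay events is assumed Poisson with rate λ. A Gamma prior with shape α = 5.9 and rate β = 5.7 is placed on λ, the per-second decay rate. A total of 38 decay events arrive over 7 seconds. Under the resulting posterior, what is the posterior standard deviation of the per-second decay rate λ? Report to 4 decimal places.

With a Gamma(shape α, rate β) prior, the Poisson likelihood is conjugate: the posterior is Gamma(α + ΣXᵢ, β + n).
Posterior: Gamma(α+S, β+n) = Gamma(5.9+38, 5.7+7) = Gamma(43.9, 12.7).
SD = √α/β = √43.9/12.7 = 0.5217.

0.5217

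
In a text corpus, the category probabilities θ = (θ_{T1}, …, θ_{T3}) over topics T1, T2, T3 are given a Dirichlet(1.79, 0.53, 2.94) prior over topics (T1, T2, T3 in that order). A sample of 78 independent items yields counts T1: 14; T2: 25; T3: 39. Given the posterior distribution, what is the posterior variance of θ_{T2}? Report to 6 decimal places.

0.002523

The Dirichlet prior is conjugate to the Multinomial likelihood: each posterior αⱼ = prior αⱼ + observed count nⱼ.
Posterior concentration: (15.79, 25.53, 41.94), total = 83.26.
Var[θ_j] = α_j(Σα−α_j)/((Σα)²(Σα+1)) = 25.53·57.73/(83.26²·84.26) = 0.002523.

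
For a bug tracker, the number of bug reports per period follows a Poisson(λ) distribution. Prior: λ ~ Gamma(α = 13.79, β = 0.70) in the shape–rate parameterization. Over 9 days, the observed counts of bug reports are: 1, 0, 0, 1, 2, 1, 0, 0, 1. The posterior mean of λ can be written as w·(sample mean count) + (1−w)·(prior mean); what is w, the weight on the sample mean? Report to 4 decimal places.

0.9278

With a Gamma(shape α, rate β) prior, the Poisson likelihood is conjugate: the posterior is Gamma(α + ΣXᵢ, β + n).
Posterior mean = (α₀+S)/(β₀+n) = [n/(β₀+n)]·(S/n) + [β₀/(β₀+n)]·(α₀/β₀), so only n and β₀ enter the weight.
Weight on data w = n/(β₀+n) = 9/(0.70+9) = 9/9.70 = 0.9278.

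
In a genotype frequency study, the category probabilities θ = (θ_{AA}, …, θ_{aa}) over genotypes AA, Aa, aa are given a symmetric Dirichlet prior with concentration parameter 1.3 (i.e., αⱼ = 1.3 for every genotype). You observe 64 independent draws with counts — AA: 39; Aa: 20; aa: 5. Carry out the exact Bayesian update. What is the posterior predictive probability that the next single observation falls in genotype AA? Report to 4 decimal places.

The Dirichlet prior is conjugate to the Multinomial likelihood: each posterior αⱼ = prior αⱼ + observed count nⱼ.
Posterior concentration: (40.3, 21.3, 6.3), total = 67.9.
P(next = AA | data) = α_{AA}/Σα = 0.5935.

0.5935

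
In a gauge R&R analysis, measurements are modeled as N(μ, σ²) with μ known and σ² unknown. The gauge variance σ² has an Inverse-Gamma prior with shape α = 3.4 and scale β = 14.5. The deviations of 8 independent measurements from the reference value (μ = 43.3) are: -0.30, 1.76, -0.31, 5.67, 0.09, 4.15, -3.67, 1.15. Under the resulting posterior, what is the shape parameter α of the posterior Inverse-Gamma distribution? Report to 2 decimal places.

7.40

With known mean μ and an Inverse-Gamma(α, β) prior on σ², the Normal likelihood is conjugate: posterior is Inv-Gamma(α + n/2, β + Σ(xᵢ−μ)²/2).
Σ(xᵢ−μ)² = (-0.30)² + (1.76)² + (-0.31)² + (5.67)² + (0.09)² + (4.15)² + (-3.67)² + (1.15)² = 67.4546.
Posterior: Inv-Gamma(3.4 + 8/2, 14.5 + 67.4546/2) = Inv-Gamma(7.40, 48.22730).
Posterior α = 7.40.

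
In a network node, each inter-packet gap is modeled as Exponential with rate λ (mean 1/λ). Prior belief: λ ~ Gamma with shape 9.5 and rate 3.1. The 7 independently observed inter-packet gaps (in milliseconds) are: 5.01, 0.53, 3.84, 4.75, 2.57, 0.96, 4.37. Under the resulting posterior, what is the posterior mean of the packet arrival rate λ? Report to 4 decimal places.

With a Gamma(shape α, rate β) prior on the exponential rate λ, the posterior after n observations with total T = Σxᵢ is Gamma(α+n, β+T).
Sum of observations T = 22.03 milliseconds; n = 7.
Posterior: Gamma(9.5+7, 3.1+22.03) = Gamma(16.5, 25.13).
Posterior mean of λ = α/β = 16.5/25.13 = 0.6566.

0.6566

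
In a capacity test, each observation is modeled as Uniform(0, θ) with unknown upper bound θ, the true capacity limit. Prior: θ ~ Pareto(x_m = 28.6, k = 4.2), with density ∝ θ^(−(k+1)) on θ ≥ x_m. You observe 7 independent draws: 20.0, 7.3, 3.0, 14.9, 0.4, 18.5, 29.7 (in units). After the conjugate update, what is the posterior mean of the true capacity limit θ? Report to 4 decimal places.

A Pareto(scale x_m, shape k) prior on the upper bound θ of Uniform(0, θ) is conjugate: posterior is Pareto(max(x_m, max xᵢ), k + n).
Sample maximum = 29.7; prior scale x_m = 28.6 → posterior scale = max = 29.7.
Posterior shape = 4.2 + 7 = 11.2.
E[θ|data] = k·x_m/(k−1) = 11.2·29.7/10.2 = 32.6118.

32.6118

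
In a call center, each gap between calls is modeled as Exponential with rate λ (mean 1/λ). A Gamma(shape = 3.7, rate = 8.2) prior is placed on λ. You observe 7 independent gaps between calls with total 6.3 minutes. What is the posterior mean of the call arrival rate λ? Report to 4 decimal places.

0.7379

With a Gamma(shape α, rate β) prior on the exponential rate λ, the posterior after n observations with total T = Σxᵢ is Gamma(α+n, β+T).
Posterior: Gamma(3.7+7, 8.2+6.3) = Gamma(10.7, 14.5).
Posterior mean of λ = α/β = 10.7/14.5 = 0.7379.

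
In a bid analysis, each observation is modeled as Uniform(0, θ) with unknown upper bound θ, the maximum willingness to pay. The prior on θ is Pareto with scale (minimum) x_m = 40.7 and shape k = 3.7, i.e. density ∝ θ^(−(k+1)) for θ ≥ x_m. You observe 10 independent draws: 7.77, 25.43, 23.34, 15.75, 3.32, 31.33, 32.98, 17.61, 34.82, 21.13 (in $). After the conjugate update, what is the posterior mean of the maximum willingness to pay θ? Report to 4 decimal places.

43.9047

A Pareto(scale x_m, shape k) prior on the upper bound θ of Uniform(0, θ) is conjugate: posterior is Pareto(max(x_m, max xᵢ), k + n).
Sample maximum = 34.82; prior scale x_m = 40.7 → posterior scale = max = 40.70.
Posterior shape = 3.7 + 10 = 13.7.
E[θ|data] = k·x_m/(k−1) = 13.7·40.70/12.7 = 43.9047.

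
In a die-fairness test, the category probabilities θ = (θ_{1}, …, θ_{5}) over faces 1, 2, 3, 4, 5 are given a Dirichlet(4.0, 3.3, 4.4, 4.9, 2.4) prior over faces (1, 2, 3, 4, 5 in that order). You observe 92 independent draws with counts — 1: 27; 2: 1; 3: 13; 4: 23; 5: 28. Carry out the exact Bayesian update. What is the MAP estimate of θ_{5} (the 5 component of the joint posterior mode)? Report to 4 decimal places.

0.2774

The Dirichlet prior is conjugate to the Multinomial likelihood: each posterior αⱼ = prior αⱼ + observed count nⱼ.
Posterior concentration: (31.0, 4.3, 17.4, 27.9, 30.4), total = 111.0.
Joint mode component: (α_{5}−1)/(Σα−K) = 29.4/106.0 = 0.2774.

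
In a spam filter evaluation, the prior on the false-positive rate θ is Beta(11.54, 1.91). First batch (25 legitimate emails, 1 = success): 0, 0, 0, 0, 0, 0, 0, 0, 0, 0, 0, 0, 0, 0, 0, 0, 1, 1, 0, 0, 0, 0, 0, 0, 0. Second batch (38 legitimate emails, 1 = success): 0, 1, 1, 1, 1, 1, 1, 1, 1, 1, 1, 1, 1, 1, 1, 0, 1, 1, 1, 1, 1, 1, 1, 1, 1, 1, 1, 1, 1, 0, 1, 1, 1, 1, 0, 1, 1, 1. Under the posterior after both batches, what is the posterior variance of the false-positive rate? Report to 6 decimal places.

The Beta prior is conjugate to a Binomial/Bernoulli likelihood; the update adds successes to α and failures to β.
After batch 1: Beta(11.54+2, 1.91+23) = Beta(13.54, 24.91).
After batch 2: Beta(13.54+34, 24.91+4) = Beta(47.54, 28.91).
Var = αβ/((α+β)²(α+β+1)) = 47.54·28.91/(76.45²·77.45) = 0.003036.

0.003036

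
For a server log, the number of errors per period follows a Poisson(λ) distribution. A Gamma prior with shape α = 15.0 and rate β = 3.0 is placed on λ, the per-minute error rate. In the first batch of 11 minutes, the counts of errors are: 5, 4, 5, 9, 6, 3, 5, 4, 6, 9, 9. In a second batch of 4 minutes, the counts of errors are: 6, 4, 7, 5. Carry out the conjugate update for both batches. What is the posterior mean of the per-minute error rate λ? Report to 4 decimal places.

5.6667

With a Gamma(shape α, rate β) prior, the Poisson likelihood is conjugate: the posterior is Gamma(α + ΣXᵢ, β + n).
Batch 1: sum of counts S = 65 over n = 11 minutes.
After batch 1: Gamma(α+S, β+n) = Gamma(15.0+65, 3.0+11) = Gamma(80.0, 14.0).
Batch 2: sum of counts S = 22 over n = 4 minutes.
After batch 2: Gamma(α+S, β+n) = Gamma(80.0+22, 14.0+4) = Gamma(102.0, 18.0).
Posterior mean = α/β = 102.0/18.0 = 5.6667.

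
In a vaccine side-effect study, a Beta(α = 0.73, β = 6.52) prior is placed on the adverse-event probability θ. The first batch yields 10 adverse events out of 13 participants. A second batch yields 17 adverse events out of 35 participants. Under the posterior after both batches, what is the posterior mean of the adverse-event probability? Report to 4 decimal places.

0.5019

The Beta prior is conjugate to a Binomial/Bernoulli likelihood; the update adds successes to α and failures to β.
After batch 1: Beta(0.73+10, 6.52+3) = Beta(10.73, 9.52).
After batch 2: Beta(10.73+17, 9.52+18) = Beta(27.73, 27.52).
Posterior mean = α/(α+β) = 27.73/55.25 = 0.5019.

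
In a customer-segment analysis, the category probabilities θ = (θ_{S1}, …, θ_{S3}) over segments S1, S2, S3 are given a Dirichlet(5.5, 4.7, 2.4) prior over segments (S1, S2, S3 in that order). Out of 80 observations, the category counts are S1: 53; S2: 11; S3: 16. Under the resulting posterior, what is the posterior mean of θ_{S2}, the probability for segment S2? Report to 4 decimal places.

The Dirichlet prior is conjugate to the Multinomial likelihood: each posterior αⱼ = prior αⱼ + observed count nⱼ.
Posterior concentration: (58.5, 15.7, 18.4), total = 92.6.
E[θ_{S2}|data] = α_{S2}/Σα = 15.7/92.6 = 0.1695.

0.1695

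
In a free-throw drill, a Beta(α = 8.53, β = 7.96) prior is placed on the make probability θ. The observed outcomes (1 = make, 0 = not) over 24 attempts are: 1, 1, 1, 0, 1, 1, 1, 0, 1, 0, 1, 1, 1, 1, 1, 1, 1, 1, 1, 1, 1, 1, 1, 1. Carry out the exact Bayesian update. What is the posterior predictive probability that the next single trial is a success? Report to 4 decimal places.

0.7293

The Beta prior is conjugate to a Binomial/Bernoulli likelihood; the update adds successes to α and failures to β.
Posterior: Beta(α+k, β+n−k) = Beta(8.53+21, 7.96+3) = Beta(29.53, 10.96).
For a single future Bernoulli trial, P(success | data) = α/(α+β) = 0.7293.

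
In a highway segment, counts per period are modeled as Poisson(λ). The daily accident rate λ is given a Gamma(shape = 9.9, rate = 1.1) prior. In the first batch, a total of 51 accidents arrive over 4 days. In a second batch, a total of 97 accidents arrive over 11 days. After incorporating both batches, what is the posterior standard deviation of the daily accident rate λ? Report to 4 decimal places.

0.7805

With a Gamma(shape α, rate β) prior, the Poisson likelihood is conjugate: the posterior is Gamma(α + ΣXᵢ, β + n).
After batch 1: Gamma(α+S, β+n) = Gamma(9.9+51, 1.1+4) = Gamma(60.9, 5.1).
After batch 2: Gamma(α+S, β+n) = Gamma(60.9+97, 5.1+11) = Gamma(157.9, 16.1).
SD = √α/β = √157.9/16.1 = 0.7805.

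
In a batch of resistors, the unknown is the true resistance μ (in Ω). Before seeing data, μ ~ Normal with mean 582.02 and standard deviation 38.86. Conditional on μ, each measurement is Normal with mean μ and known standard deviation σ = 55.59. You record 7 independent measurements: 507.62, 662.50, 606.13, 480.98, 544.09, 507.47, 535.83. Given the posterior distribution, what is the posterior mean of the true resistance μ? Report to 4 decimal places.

556.6485

For Normal data with known variance σ², a Normal(μ₀, σ₀²) prior on μ is conjugate. Posterior precision = 1/σ₀² + n/σ²; posterior mean is the precision-weighted average of μ₀ and x̄.
Σxᵢ = 507.62 + 662.50 + 606.13 + 480.98 + 544.09 + 507.47 + 535.83 = 3844.62, so n·x̄ = 3844.62.
σ₀² = 38.86² = 1510.0996, σ² = 55.59² = 3090.2481; σ² + n·σ₀² = 3090.2481 + 7·1510.0996 = 13660.9453.
Posterior mean = (μ₀/σ₀² + n·x̄/σ²)/(1/σ₀² + n/σ²) = (σ²·μ₀ + σ₀²·n·x̄)/(σ² + n·σ₀²) = (3090.2481·582.02 + 1510.0996·3844.62)/13660.9453 = 7604345.323314/13660.9453 = 556.6485.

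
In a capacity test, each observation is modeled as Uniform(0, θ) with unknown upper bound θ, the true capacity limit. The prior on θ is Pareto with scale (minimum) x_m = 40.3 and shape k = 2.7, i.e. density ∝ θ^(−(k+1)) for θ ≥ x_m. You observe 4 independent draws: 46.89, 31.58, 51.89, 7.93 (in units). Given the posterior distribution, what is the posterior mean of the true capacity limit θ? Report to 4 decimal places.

A Pareto(scale x_m, shape k) prior on the upper bound θ of Uniform(0, θ) is conjugate: posterior is Pareto(max(x_m, max xᵢ), k + n).
Sample maximum = 51.89; prior scale x_m = 40.3 → posterior scale = max = 51.89.
Posterior shape = 2.7 + 4 = 6.7.
E[θ|data] = k·x_m/(k−1) = 6.7·51.89/5.7 = 60.9935.

60.9935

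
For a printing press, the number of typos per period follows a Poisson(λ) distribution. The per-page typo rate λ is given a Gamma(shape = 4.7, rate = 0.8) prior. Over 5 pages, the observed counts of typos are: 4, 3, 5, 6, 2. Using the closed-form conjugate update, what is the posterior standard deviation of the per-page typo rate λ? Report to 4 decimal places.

With a Gamma(shape α, rate β) prior, the Poisson likelihood is conjugate: the posterior is Gamma(α + ΣXᵢ, β + n).
Sum of counts S = 20 over n = 5 pages.
Posterior: Gamma(α+S, β+n) = Gamma(4.7+20, 0.8+5) = Gamma(24.7, 5.8).
SD = √α/β = √24.7/5.8 = 0.8569.

0.8569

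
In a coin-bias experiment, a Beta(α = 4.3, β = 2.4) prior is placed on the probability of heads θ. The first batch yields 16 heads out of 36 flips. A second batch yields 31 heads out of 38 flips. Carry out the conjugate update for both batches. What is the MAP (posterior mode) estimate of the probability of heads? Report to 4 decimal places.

0.6391

The Beta prior is conjugate to a Binomial/Bernoulli likelihood; the update adds successes to α and failures to β.
After batch 1: Beta(4.3+16, 2.4+20) = Beta(20.3, 22.4).
After batch 2: Beta(20.3+31, 22.4+7) = Beta(51.3, 29.4).
Mode of Beta(a,b) for a,b>1 is (a−1)/(a+b−2) = 50.3/78.7 = 0.6391.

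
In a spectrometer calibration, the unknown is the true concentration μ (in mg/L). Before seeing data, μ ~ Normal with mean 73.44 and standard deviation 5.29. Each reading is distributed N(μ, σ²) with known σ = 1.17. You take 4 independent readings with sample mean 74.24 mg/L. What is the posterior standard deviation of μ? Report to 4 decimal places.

For Normal data with known variance σ², a Normal(μ₀, σ₀²) prior on μ is conjugate. Posterior precision = 1/σ₀² + n/σ²; posterior mean is the precision-weighted average of μ₀ and x̄.
σ₀² = 5.29² = 27.9841, σ² = 1.17² = 1.3689; σ² + n·σ₀² = 1.3689 + 4·27.9841 = 113.3053.
Posterior precision = 1/σ₀² + n/σ² = 1/27.9841 + 4/1.3689 = (σ² + n·σ₀²)/(σ₀²σ²) = 113.3053/(27.9841·1.3689); posterior variance σₙ² = σ₀²σ²/(σ² + n·σ₀²) = 27.9841·1.3689/113.3053 = 0.338090.
Posterior SD = √σₙ² = √(27.9841·1.3689/113.3053) = 0.5815.

0.5815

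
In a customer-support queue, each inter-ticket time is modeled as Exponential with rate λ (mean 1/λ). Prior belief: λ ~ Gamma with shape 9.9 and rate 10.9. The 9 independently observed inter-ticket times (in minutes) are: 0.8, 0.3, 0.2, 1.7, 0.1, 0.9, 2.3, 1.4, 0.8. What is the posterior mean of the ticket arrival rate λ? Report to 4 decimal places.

With a Gamma(shape α, rate β) prior on the exponential rate λ, the posterior after n observations with total T = Σxᵢ is Gamma(α+n, β+T).
Sum of observations T = 8.5 minutes; n = 9.
Posterior: Gamma(9.9+9, 10.9+8.5) = Gamma(18.9, 19.4).
Posterior mean of λ = α/β = 18.9/19.4 = 0.9742.

0.9742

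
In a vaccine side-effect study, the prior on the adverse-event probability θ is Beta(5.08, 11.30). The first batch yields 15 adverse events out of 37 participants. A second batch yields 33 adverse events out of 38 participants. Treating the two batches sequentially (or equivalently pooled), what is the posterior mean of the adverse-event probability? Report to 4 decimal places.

The Beta prior is conjugate to a Binomial/Bernoulli likelihood; the update adds successes to α and failures to β.
After batch 1: Beta(5.08+15, 11.30+22) = Beta(20.08, 33.30).
After batch 2: Beta(20.08+33, 33.30+5) = Beta(53.08, 38.30).
Posterior mean = α/(α+β) = 53.08/91.38 = 0.5809.

0.5809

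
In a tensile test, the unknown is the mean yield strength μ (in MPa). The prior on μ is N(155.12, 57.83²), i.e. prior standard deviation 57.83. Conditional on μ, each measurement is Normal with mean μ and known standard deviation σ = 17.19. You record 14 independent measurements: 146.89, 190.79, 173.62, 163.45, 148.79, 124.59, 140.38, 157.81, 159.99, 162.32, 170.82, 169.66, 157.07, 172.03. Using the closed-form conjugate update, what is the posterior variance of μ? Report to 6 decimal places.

20.974488

For Normal data with known variance σ², a Normal(μ₀, σ₀²) prior on μ is conjugate. Posterior precision = 1/σ₀² + n/σ²; posterior mean is the precision-weighted average of μ₀ and x̄.
σ₀² = 57.83² = 3344.3089, σ² = 17.19² = 295.4961; σ² + n·σ₀² = 295.4961 + 14·3344.3089 = 47115.8207.
Posterior precision = 1/σ₀² + n/σ² = 1/3344.3089 + 14/295.4961 = (σ² + n·σ₀²)/(σ₀²σ²) = 47115.8207/(3344.3089·295.4961); posterior variance σₙ² = σ₀²σ²/(σ² + n·σ₀²) = 3344.3089·295.4961/47115.8207 = 20.974488.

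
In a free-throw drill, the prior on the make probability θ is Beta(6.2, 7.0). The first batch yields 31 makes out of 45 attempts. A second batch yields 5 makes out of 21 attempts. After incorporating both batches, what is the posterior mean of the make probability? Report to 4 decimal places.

The Beta prior is conjugate to a Binomial/Bernoulli likelihood; the update adds successes to α and failures to β.
After batch 1: Beta(6.2+31, 7.0+14) = Beta(37.2, 21.0).
After batch 2: Beta(37.2+5, 21.0+16) = Beta(42.2, 37.0).
Posterior mean = α/(α+β) = 42.2/79.2 = 0.5328.

0.5328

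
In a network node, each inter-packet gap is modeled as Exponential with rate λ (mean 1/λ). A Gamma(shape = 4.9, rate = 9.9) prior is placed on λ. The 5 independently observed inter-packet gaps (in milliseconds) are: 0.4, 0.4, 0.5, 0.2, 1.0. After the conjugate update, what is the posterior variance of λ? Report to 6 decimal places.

0.064386

With a Gamma(shape α, rate β) prior on the exponential rate λ, the posterior after n observations with total T = Σxᵢ is Gamma(α+n, β+T).
Sum of observations T = 2.5 milliseconds; n = 5.
Posterior: Gamma(4.9+5, 9.9+2.5) = Gamma(9.9, 12.4).
Var = α/β² = 0.064386.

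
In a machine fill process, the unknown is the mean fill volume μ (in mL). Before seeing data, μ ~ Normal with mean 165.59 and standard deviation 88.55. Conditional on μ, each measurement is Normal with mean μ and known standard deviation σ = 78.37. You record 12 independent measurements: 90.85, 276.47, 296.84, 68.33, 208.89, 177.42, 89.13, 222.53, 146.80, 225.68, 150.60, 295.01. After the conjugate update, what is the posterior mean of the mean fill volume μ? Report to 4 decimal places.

For Normal data with known variance σ², a Normal(μ₀, σ₀²) prior on μ is conjugate. Posterior precision = 1/σ₀² + n/σ²; posterior mean is the precision-weighted average of μ₀ and x̄.
Σxᵢ = 90.85 + 276.47 + 296.84 + 68.33 + 208.89 + 177.42 + 89.13 + 222.53 + 146.80 + 225.68 + 150.60 + 295.01 = 2248.55, so n·x̄ = 2248.55.
σ₀² = 88.55² = 7841.1025, σ² = 78.37² = 6141.8569; σ² + n·σ₀² = 6141.8569 + 12·7841.1025 = 100235.0869.
Posterior mean = (μ₀/σ₀² + n·x̄/σ²)/(1/σ₀² + n/σ²) = (σ²·μ₀ + σ₀²·n·x̄)/(σ² + n·σ₀²) = (6141.8569·165.59 + 7841.1025·2248.55)/100235.0869 = 18648141.110446/100235.0869 = 186.0440.

186.0440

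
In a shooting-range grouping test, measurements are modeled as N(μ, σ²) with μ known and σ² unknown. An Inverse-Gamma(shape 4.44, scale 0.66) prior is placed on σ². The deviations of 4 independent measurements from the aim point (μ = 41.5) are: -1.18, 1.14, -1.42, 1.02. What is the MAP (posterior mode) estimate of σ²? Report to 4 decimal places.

With known mean μ and an Inverse-Gamma(α, β) prior on σ², the Normal likelihood is conjugate: posterior is Inv-Gamma(α + n/2, β + Σ(xᵢ−μ)²/2).
Σ(xᵢ−μ)² = (-1.18)² + (1.14)² + (-1.42)² + (1.02)² = 5.7488.
Posterior: Inv-Gamma(4.44 + 4/2, 0.66 + 5.7488/2) = Inv-Gamma(6.44, 3.53440).
Mode = β/(α+1) = 3.53440/7.44 = 0.4751.

0.4751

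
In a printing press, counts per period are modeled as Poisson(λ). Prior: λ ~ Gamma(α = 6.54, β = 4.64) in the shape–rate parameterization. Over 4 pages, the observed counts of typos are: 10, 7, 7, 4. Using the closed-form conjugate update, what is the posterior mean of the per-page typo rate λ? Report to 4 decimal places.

3.9977

With a Gamma(shape α, rate β) prior, the Poisson likelihood is conjugate: the posterior is Gamma(α + ΣXᵢ, β + n).
Sum of counts S = 28 over n = 4 pages.
Posterior: Gamma(α+S, β+n) = Gamma(6.54+28, 4.64+4) = Gamma(34.54, 8.64).
Posterior mean = α/β = 34.54/8.64 = 3.9977.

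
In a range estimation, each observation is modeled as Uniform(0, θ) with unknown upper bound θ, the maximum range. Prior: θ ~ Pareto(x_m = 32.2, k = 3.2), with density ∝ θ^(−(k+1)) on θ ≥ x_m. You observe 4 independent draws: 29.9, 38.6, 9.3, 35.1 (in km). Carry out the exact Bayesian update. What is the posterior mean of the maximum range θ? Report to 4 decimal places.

44.8258

A Pareto(scale x_m, shape k) prior on the upper bound θ of Uniform(0, θ) is conjugate: posterior is Pareto(max(x_m, max xᵢ), k + n).
Sample maximum = 38.6; prior scale x_m = 32.2 → posterior scale = max = 38.6.
Posterior shape = 3.2 + 4 = 7.2.
E[θ|data] = k·x_m/(k−1) = 7.2·38.6/6.2 = 44.8258.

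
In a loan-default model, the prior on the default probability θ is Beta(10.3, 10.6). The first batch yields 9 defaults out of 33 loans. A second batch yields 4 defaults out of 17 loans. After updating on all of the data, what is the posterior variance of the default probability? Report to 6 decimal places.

0.003069

The Beta prior is conjugate to a Binomial/Bernoulli likelihood; the update adds successes to α and failures to β.
After batch 1: Beta(10.3+9, 10.6+24) = Beta(19.3, 34.6).
After batch 2: Beta(19.3+4, 34.6+13) = Beta(23.3, 47.6).
Var = αβ/((α+β)²(α+β+1)) = 23.3·47.6/(70.9²·71.9) = 0.003069.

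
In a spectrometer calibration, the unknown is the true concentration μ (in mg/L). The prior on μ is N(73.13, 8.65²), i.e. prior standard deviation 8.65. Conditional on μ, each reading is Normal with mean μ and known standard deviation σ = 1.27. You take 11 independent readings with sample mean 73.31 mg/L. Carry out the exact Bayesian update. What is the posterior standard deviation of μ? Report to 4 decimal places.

For Normal data with known variance σ², a Normal(μ₀, σ₀²) prior on μ is conjugate. Posterior precision = 1/σ₀² + n/σ²; posterior mean is the precision-weighted average of μ₀ and x̄.
σ₀² = 8.65² = 74.8225, σ² = 1.27² = 1.6129; σ² + n·σ₀² = 1.6129 + 11·74.8225 = 824.6604.
Posterior precision = 1/σ₀² + n/σ² = 1/74.8225 + 11/1.6129 = (σ² + n·σ₀²)/(σ₀²σ²) = 824.6604/(74.8225·1.6129); posterior variance σₙ² = σ₀²σ²/(σ² + n·σ₀²) = 74.8225·1.6129/824.6604 = 0.146340.
Posterior SD = √σₙ² = √(74.8225·1.6129/824.6604) = 0.3825.

0.3825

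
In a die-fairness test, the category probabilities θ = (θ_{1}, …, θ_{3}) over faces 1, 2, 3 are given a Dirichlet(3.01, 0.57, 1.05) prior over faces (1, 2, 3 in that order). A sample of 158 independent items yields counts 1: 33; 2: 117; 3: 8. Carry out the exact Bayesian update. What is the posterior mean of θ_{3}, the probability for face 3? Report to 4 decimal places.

0.0556

The Dirichlet prior is conjugate to the Multinomial likelihood: each posterior αⱼ = prior αⱼ + observed count nⱼ.
Posterior concentration: (36.01, 117.57, 9.05), total = 162.63.
E[θ_{3}|data] = α_{3}/Σα = 9.05/162.63 = 0.0556.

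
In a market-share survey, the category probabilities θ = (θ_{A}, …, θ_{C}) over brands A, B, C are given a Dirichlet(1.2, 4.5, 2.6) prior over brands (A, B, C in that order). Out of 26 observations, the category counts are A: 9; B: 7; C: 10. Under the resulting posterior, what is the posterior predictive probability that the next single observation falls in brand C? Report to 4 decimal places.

The Dirichlet prior is conjugate to the Multinomial likelihood: each posterior αⱼ = prior αⱼ + observed count nⱼ.
Posterior concentration: (10.2, 11.5, 12.6), total = 34.3.
P(next = C | data) = α_{C}/Σα = 0.3673.

0.3673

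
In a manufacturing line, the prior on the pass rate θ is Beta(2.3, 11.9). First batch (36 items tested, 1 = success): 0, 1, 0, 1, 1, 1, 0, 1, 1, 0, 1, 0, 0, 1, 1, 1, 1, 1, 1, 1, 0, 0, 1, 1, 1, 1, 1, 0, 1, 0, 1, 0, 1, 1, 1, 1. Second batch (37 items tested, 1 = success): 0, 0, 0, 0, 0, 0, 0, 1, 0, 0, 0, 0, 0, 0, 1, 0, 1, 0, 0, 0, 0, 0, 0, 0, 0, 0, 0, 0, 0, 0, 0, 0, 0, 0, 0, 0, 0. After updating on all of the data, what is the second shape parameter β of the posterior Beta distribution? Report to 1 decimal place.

The Beta prior is conjugate to a Binomial/Bernoulli likelihood; the update adds successes to α and failures to β.
After batch 1: Beta(2.3+25, 11.9+11) = Beta(27.3, 22.9).
After batch 2: Beta(27.3+3, 22.9+34) = Beta(30.3, 56.9).
Posterior β = 56.9.

56.9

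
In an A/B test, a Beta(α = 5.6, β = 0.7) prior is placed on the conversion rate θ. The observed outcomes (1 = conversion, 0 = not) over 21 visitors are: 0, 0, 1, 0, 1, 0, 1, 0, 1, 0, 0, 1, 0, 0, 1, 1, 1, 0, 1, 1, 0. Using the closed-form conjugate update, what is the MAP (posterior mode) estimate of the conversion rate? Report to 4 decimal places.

0.5771

The Beta prior is conjugate to a Binomial/Bernoulli likelihood; the update adds successes to α and failures to β.
Posterior: Beta(α+k, β+n−k) = Beta(5.6+10, 0.7+11) = Beta(15.6, 11.7).
Mode of Beta(a,b) for a,b>1 is (a−1)/(a+b−2) = 14.6/25.3 = 0.5771.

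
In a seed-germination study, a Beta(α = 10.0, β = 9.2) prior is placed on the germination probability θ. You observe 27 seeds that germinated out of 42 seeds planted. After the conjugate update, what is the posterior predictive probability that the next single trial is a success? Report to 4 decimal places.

0.6046

The Beta prior is conjugate to a Binomial/Bernoulli likelihood; the update adds successes to α and failures to β.
Posterior: Beta(α+k, β+n−k) = Beta(10.0+27, 9.2+15) = Beta(37.0, 24.2).
For a single future Bernoulli trial, P(success | data) = α/(α+β) = 0.6046.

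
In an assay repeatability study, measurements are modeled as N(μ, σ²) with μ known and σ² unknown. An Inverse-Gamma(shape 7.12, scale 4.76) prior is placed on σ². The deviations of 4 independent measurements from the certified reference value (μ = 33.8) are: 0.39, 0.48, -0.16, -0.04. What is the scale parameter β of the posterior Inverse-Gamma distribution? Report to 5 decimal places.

With known mean μ and an Inverse-Gamma(α, β) prior on σ², the Normal likelihood is conjugate: posterior is Inv-Gamma(α + n/2, β + Σ(xᵢ−μ)²/2).
Σ(xᵢ−μ)² = (0.39)² + (0.48)² + (-0.16)² + (-0.04)² = 0.4097.
Posterior: Inv-Gamma(7.12 + 4/2, 4.76 + 0.4097/2) = Inv-Gamma(9.12, 4.96485).
Posterior β = 4.96485.

4.96485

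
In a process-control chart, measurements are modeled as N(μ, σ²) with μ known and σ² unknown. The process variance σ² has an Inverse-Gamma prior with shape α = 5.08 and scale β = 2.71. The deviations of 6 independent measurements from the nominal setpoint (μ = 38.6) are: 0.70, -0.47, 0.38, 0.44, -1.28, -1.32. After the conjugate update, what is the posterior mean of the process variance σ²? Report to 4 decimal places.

0.6956

With known mean μ and an Inverse-Gamma(α, β) prior on σ², the Normal likelihood is conjugate: posterior is Inv-Gamma(α + n/2, β + Σ(xᵢ−μ)²/2).
Σ(xᵢ−μ)² = (0.70)² + (-0.47)² + (0.38)² + (0.44)² + (-1.28)² + (-1.32)² = 4.4297.
Posterior: Inv-Gamma(5.08 + 6/2, 2.71 + 4.4297/2) = Inv-Gamma(8.08, 4.92485).
E[σ²|data] = β/(α−1) = 4.92485/7.08 = 0.6956.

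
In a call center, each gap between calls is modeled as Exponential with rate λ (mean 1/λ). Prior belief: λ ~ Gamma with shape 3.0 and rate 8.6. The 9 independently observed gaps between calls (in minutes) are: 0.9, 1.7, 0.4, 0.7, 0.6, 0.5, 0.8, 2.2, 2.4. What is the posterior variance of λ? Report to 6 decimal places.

0.033952

With a Gamma(shape α, rate β) prior on the exponential rate λ, the posterior after n observations with total T = Σxᵢ is Gamma(α+n, β+T).
Sum of observations T = 10.2 minutes; n = 9.
Posterior: Gamma(3.0+9, 8.6+10.2) = Gamma(12.0, 18.8).
Var = α/β² = 0.033952.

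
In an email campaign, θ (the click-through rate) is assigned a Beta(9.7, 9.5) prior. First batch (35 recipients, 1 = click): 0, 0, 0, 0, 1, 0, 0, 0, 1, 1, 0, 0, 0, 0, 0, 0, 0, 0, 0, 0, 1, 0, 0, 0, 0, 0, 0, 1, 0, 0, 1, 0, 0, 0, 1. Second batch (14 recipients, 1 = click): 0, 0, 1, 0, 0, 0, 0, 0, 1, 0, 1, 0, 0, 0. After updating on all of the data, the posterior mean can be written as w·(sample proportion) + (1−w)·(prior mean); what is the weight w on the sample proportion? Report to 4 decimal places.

0.7185

The Beta prior is conjugate to a Binomial/Bernoulli likelihood; the update adds successes to α and failures to β.
Total number of recipients: n = 35 + 14 = 49.
Posterior mean = (α₀+k)/(α₀+β₀+n) = [n/(α₀+β₀+n)]·(k/n) + [(α₀+β₀)/(α₀+β₀+n)]·α₀/(α₀+β₀), so only n and the prior enter the weight.
The weight on the data is w = n/(α₀+β₀+n) = 49/(9.7+9.5+49) = 49/68.2 = 0.7185.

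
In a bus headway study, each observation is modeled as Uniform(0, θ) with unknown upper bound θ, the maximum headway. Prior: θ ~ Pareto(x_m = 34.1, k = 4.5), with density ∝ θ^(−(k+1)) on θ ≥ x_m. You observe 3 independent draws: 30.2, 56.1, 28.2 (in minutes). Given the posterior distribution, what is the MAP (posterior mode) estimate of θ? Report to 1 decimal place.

56.1

A Pareto(scale x_m, shape k) prior on the upper bound θ of Uniform(0, θ) is conjugate: posterior is Pareto(max(x_m, max xᵢ), k + n).
Sample maximum = 56.1; prior scale x_m = 34.1 → posterior scale = max = 56.1.
Posterior shape = 4.5 + 3 = 7.5.
The Pareto density is decreasing on [x_m, ∞), so the mode is x_m = 56.1.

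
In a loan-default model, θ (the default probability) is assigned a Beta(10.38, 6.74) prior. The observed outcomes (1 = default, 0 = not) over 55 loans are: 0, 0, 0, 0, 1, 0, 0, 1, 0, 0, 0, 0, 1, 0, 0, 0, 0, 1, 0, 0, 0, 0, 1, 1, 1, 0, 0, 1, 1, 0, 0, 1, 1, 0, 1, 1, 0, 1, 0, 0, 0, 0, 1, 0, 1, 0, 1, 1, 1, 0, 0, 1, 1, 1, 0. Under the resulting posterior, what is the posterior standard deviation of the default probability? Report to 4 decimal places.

0.0582

The Beta prior is conjugate to a Binomial/Bernoulli likelihood; the update adds successes to α and failures to β.
Posterior: Beta(α+k, β+n−k) = Beta(10.38+22, 6.74+33) = Beta(32.38, 39.74).
Var = αβ/((α+β)²(α+β+1)) = 32.38·39.74/(72.12²·73.12) = 0.00338343; SD = √0.00338343 = 0.0582.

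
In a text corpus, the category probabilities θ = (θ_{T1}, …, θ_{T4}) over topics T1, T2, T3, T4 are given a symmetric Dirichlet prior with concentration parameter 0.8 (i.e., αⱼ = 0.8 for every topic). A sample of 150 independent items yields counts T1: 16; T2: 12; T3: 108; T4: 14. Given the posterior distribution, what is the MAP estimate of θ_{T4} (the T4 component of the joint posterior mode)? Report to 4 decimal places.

The Dirichlet prior is conjugate to the Multinomial likelihood: each posterior αⱼ = prior αⱼ + observed count nⱼ.
Posterior concentration: (16.8, 12.8, 108.8, 14.8), total = 153.2.
Joint mode component: (α_{T4}−1)/(Σα−K) = 13.8/149.2 = 0.0925.

0.0925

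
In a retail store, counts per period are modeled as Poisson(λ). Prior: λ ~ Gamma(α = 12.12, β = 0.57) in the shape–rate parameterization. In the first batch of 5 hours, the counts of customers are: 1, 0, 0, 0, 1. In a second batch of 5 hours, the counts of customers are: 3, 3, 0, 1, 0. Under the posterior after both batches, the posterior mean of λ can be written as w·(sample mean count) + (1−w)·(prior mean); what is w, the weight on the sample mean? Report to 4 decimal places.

With a Gamma(shape α, rate β) prior, the Poisson likelihood is conjugate: the posterior is Gamma(α + ΣXᵢ, β + n).
Total number of hours: n = 5 + 5 = 10.
Posterior mean = (α₀+S)/(β₀+n) = [n/(β₀+n)]·(S/n) + [β₀/(β₀+n)]·(α₀/β₀), so only n and β₀ enter the weight.
Weight on data w = n/(β₀+n) = 10/(0.57+10) = 10/10.57 = 0.9461.

0.9461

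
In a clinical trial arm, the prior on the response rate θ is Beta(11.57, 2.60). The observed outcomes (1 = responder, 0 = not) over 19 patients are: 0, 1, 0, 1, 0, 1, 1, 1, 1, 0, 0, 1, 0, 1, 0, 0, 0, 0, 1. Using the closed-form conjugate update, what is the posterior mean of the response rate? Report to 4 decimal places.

0.6201

The Beta prior is conjugate to a Binomial/Bernoulli likelihood; the update adds successes to α and failures to β.
Posterior: Beta(α+k, β+n−k) = Beta(11.57+9, 2.60+10) = Beta(20.57, 12.60).
Posterior mean = α/(α+β) = 20.57/33.17 = 0.6201.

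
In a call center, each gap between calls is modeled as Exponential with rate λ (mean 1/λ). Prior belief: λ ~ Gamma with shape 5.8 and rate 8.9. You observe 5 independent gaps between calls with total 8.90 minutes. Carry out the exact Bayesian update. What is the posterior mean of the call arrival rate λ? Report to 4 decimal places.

With a Gamma(shape α, rate β) prior on the exponential rate λ, the posterior after n observations with total T = Σxᵢ is Gamma(α+n, β+T).
Posterior: Gamma(5.8+5, 8.9+8.90) = Gamma(10.8, 17.80).
Posterior mean of λ = α/β = 10.8/17.80 = 0.6067.

0.6067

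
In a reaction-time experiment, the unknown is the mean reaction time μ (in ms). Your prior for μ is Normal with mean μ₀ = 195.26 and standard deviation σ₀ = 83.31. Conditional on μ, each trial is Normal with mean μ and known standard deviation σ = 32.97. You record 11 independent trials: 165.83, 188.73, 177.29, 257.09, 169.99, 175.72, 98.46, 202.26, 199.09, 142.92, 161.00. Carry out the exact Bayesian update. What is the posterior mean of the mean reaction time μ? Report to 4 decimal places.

176.4837

For Normal data with known variance σ², a Normal(μ₀, σ₀²) prior on μ is conjugate. Posterior precision = 1/σ₀² + n/σ²; posterior mean is the precision-weighted average of μ₀ and x̄.
Σxᵢ = 165.83 + 188.73 + 177.29 + 257.09 + 169.99 + 175.72 + 98.46 + 202.26 + 199.09 + 142.92 + 161.00 = 1938.38, so n·x̄ = 1938.38.
σ₀² = 83.31² = 6940.5561, σ² = 32.97² = 1087.0209; σ² + n·σ₀² = 1087.0209 + 11·6940.5561 = 77433.138.
Posterior mean = (μ₀/σ₀² + n·x̄/σ²)/(1/σ₀² + n/σ²) = (σ²·μ₀ + σ₀²·n·x̄)/(σ² + n·σ₀²) = (1087.0209·195.26 + 6940.5561·1938.38)/77433.138 = 13665686.834052/77433.138 = 176.4837.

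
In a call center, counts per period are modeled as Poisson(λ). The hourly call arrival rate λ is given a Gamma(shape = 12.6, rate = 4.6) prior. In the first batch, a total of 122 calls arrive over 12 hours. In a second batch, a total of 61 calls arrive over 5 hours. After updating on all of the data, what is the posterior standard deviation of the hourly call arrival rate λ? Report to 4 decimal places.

0.6475

With a Gamma(shape α, rate β) prior, the Poisson likelihood is conjugate: the posterior is Gamma(α + ΣXᵢ, β + n).
After batch 1: Gamma(α+S, β+n) = Gamma(12.6+122, 4.6+12) = Gamma(134.6, 16.6).
After batch 2: Gamma(α+S, β+n) = Gamma(134.6+61, 16.6+5) = Gamma(195.6, 21.6).
SD = √α/β = √195.6/21.6 = 0.6475.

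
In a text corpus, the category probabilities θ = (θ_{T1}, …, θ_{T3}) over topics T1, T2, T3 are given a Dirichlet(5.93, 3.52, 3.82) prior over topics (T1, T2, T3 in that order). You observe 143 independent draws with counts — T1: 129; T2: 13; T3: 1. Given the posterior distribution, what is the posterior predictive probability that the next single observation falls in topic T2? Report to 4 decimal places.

0.1057

The Dirichlet prior is conjugate to the Multinomial likelihood: each posterior αⱼ = prior αⱼ + observed count nⱼ.
Posterior concentration: (134.93, 16.52, 4.82), total = 156.27.
P(next = T2 | data) = α_{T2}/Σα = 0.1057.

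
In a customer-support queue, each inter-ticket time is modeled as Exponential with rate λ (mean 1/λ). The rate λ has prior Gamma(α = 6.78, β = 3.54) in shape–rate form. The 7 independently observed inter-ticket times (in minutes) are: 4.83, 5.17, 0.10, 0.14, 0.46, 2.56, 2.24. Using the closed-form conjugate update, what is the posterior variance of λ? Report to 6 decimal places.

With a Gamma(shape α, rate β) prior on the exponential rate λ, the posterior after n observations with total T = Σxᵢ is Gamma(α+n, β+T).
Sum of observations T = 15.50 minutes; n = 7.
Posterior: Gamma(6.78+7, 3.54+15.50) = Gamma(13.78, 19.04).
Var = α/β² = 0.038012.

0.038012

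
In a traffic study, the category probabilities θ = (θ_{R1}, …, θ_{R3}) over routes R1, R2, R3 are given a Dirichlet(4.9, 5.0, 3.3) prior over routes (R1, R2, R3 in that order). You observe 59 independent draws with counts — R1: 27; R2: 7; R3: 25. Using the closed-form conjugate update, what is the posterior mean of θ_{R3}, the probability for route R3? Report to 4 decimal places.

0.3920

The Dirichlet prior is conjugate to the Multinomial likelihood: each posterior αⱼ = prior αⱼ + observed count nⱼ.
Posterior concentration: (31.9, 12.0, 28.3), total = 72.2.
E[θ_{R3}|data] = α_{R3}/Σα = 28.3/72.2 = 0.3920.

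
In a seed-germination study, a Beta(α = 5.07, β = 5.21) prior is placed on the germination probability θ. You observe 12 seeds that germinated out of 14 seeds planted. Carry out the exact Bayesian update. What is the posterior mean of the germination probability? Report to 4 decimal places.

The Beta prior is conjugate to a Binomial/Bernoulli likelihood; the update adds successes to α and failures to β.
Posterior: Beta(α+k, β+n−k) = Beta(5.07+12, 5.21+2) = Beta(17.07, 7.21).
Posterior mean = α/(α+β) = 17.07/24.28 = 0.7030.

0.7030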